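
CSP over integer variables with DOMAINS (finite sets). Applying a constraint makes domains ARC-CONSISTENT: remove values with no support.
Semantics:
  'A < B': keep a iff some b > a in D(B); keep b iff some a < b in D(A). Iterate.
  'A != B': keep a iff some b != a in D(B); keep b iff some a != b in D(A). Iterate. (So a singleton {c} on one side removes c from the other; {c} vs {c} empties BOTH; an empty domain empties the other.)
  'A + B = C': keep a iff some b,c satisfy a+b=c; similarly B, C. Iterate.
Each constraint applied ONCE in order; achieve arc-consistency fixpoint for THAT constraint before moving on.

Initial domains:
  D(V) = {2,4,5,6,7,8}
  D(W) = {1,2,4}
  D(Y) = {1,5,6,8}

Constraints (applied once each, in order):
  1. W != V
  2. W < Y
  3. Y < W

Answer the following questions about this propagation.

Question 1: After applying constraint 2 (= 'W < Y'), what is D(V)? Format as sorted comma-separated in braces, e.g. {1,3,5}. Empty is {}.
Answer: {2,4,5,6,7,8}

Derivation:
Constraint 1 (W != V) on D(W)={1,2,4} D(V)={2,4,5,6,7,8}: no change
Constraint 2 (W < Y) on D(W)={1,2,4} D(Y)={1,5,6,8}: Y {1,5,6,8}->{5,6,8}
So after constraint 2: D(V) = {2,4,5,6,7,8}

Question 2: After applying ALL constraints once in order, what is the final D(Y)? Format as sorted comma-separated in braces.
Constraint 1 (W != V) on D(W)={1,2,4} D(V)={2,4,5,6,7,8}: no change
Constraint 2 (W < Y) on D(W)={1,2,4} D(Y)={1,5,6,8}: Y {1,5,6,8}->{5,6,8}
Constraint 3 (Y < W) on D(Y)={5,6,8} D(W)={1,2,4}: Y {5,6,8}->{}; W {1,2,4}->{}
So after all 3 constraints: D(Y) = {}

Answer: {}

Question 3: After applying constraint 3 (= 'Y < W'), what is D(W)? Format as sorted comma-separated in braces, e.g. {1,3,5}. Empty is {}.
Answer: {}

Derivation:
Constraint 1 (W != V) on D(W)={1,2,4} D(V)={2,4,5,6,7,8}: no change
Constraint 2 (W < Y) on D(W)={1,2,4} D(Y)={1,5,6,8}: Y {1,5,6,8}->{5,6,8}
Constraint 3 (Y < W) on D(Y)={5,6,8} D(W)={1,2,4}: Y {5,6,8}->{}; W {1,2,4}->{}
So after constraint 3: D(W) = {}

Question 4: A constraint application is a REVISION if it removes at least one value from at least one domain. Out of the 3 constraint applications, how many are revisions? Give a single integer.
Constraint 1 (W != V) on D(W)={1,2,4} D(V)={2,4,5,6,7,8}: no change => not a revision
Constraint 2 (W < Y) on D(W)={1,2,4} D(Y)={1,5,6,8}: Y {1,5,6,8}->{5,6,8} => REVISION
Constraint 3 (Y < W) on D(Y)={5,6,8} D(W)={1,2,4}: Y {5,6,8}->{}; W {1,2,4}->{} => REVISION
Total revisions = 2

Answer: 2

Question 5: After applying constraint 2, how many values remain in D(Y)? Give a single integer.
Constraint 1 (W != V) on D(W)={1,2,4} D(V)={2,4,5,6,7,8}: no change
Constraint 2 (W < Y) on D(W)={1,2,4} D(Y)={1,5,6,8}: Y {1,5,6,8}->{5,6,8}
So after constraint 2: D(Y)={5,6,8}, size = 3

Answer: 3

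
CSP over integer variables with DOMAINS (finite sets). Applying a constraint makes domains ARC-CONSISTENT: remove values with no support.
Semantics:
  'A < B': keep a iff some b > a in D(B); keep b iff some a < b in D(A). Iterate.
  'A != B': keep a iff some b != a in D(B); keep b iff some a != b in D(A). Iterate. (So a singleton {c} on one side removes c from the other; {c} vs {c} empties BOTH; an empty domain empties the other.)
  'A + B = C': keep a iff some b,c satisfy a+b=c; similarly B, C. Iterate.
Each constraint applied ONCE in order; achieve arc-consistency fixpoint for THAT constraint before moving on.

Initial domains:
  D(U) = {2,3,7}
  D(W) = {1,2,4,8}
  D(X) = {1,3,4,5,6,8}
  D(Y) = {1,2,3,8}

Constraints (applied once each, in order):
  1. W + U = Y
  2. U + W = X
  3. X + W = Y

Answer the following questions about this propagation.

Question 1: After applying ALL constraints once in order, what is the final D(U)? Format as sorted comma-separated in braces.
Answer: {2,7}

Derivation:
Constraint 1 (W + U = Y) on D(W)={1,2,4,8} D(U)={2,3,7} D(Y)={1,2,3,8}: W {1,2,4,8}->{1}; U {2,3,7}->{2,7}; Y {1,2,3,8}->{3,8}
Constraint 2 (U + W = X) on D(U)={2,7} D(W)={1} D(X)={1,3,4,5,6,8}: X {1,3,4,5,6,8}->{3,8}
Constraint 3 (X + W = Y) on D(X)={3,8} D(W)={1} D(Y)={3,8}: X {3,8}->{}; W {1}->{}; Y {3,8}->{}
So after all 3 constraints: D(U) = {2,7}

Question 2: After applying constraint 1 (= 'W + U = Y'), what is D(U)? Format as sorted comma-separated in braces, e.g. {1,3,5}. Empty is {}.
Constraint 1 (W + U = Y) on D(W)={1,2,4,8} D(U)={2,3,7} D(Y)={1,2,3,8}: W {1,2,4,8}->{1}; U {2,3,7}->{2,7}; Y {1,2,3,8}->{3,8}
So after constraint 1: D(U) = {2,7}

Answer: {2,7}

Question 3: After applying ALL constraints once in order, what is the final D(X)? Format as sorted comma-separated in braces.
Answer: {}

Derivation:
Constraint 1 (W + U = Y) on D(W)={1,2,4,8} D(U)={2,3,7} D(Y)={1,2,3,8}: W {1,2,4,8}->{1}; U {2,3,7}->{2,7}; Y {1,2,3,8}->{3,8}
Constraint 2 (U + W = X) on D(U)={2,7} D(W)={1} D(X)={1,3,4,5,6,8}: X {1,3,4,5,6,8}->{3,8}
Constraint 3 (X + W = Y) on D(X)={3,8} D(W)={1} D(Y)={3,8}: X {3,8}->{}; W {1}->{}; Y {3,8}->{}
So after all 3 constraints: D(X) = {}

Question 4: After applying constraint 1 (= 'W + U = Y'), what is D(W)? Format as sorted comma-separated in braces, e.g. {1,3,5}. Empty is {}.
Answer: {1}

Derivation:
Constraint 1 (W + U = Y) on D(W)={1,2,4,8} D(U)={2,3,7} D(Y)={1,2,3,8}: W {1,2,4,8}->{1}; U {2,3,7}->{2,7}; Y {1,2,3,8}->{3,8}
So after constraint 1: D(W) = {1}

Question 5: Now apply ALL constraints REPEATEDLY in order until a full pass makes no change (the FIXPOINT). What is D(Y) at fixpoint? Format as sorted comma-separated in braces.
pass 0 (initial): D(Y)={1,2,3,8}
pass 1: U {2,3,7}->{2,7}; W {1,2,4,8}->{}; X {1,3,4,5,6,8}->{}; Y {1,2,3,8}->{}
pass 2: U {2,7}->{}
pass 3: no change
Fixpoint after 3 passes: D(Y) = {}

Answer: {}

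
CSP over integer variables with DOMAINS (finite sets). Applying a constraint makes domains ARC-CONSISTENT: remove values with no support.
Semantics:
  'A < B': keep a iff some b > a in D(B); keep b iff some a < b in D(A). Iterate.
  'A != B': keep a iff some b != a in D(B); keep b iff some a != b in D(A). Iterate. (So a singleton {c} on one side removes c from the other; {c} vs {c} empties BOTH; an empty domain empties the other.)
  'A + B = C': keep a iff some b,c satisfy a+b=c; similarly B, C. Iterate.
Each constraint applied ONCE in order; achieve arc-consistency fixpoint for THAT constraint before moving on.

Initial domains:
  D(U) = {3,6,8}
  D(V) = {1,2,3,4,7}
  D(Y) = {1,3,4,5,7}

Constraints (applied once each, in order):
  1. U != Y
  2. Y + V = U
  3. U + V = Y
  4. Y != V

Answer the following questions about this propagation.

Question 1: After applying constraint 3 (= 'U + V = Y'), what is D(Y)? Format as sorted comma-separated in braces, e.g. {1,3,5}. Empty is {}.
Constraint 1 (U != Y) on D(U)={3,6,8} D(Y)={1,3,4,5,7}: no change
Constraint 2 (Y + V = U) on D(Y)={1,3,4,5,7} D(V)={1,2,3,4,7} D(U)={3,6,8}: no change
Constraint 3 (U + V = Y) on D(U)={3,6,8} D(V)={1,2,3,4,7} D(Y)={1,3,4,5,7}: U {3,6,8}->{3,6}; V {1,2,3,4,7}->{1,2,4}; Y {1,3,4,5,7}->{4,5,7}
So after constraint 3: D(Y) = {4,5,7}

Answer: {4,5,7}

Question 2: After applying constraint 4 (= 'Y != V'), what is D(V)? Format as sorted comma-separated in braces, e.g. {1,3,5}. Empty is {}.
Answer: {1,2,4}

Derivation:
Constraint 1 (U != Y) on D(U)={3,6,8} D(Y)={1,3,4,5,7}: no change
Constraint 2 (Y + V = U) on D(Y)={1,3,4,5,7} D(V)={1,2,3,4,7} D(U)={3,6,8}: no change
Constraint 3 (U + V = Y) on D(U)={3,6,8} D(V)={1,2,3,4,7} D(Y)={1,3,4,5,7}: U {3,6,8}->{3,6}; V {1,2,3,4,7}->{1,2,4}; Y {1,3,4,5,7}->{4,5,7}
Constraint 4 (Y != V) on D(Y)={4,5,7} D(V)={1,2,4}: no change
So after constraint 4: D(V) = {1,2,4}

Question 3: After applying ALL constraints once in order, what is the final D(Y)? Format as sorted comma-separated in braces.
Constraint 1 (U != Y) on D(U)={3,6,8} D(Y)={1,3,4,5,7}: no change
Constraint 2 (Y + V = U) on D(Y)={1,3,4,5,7} D(V)={1,2,3,4,7} D(U)={3,6,8}: no change
Constraint 3 (U + V = Y) on D(U)={3,6,8} D(V)={1,2,3,4,7} D(Y)={1,3,4,5,7}: U {3,6,8}->{3,6}; V {1,2,3,4,7}->{1,2,4}; Y {1,3,4,5,7}->{4,5,7}
Constraint 4 (Y != V) on D(Y)={4,5,7} D(V)={1,2,4}: no change
So after all 4 constraints: D(Y) = {4,5,7}

Answer: {4,5,7}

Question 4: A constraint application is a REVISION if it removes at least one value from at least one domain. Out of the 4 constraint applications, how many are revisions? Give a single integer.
Answer: 1

Derivation:
Constraint 1 (U != Y) on D(U)={3,6,8} D(Y)={1,3,4,5,7}: no change => not a revision
Constraint 2 (Y + V = U) on D(Y)={1,3,4,5,7} D(V)={1,2,3,4,7} D(U)={3,6,8}: no change => not a revision
Constraint 3 (U + V = Y) on D(U)={3,6,8} D(V)={1,2,3,4,7} D(Y)={1,3,4,5,7}: U {3,6,8}->{3,6}; V {1,2,3,4,7}->{1,2,4}; Y {1,3,4,5,7}->{4,5,7} => REVISION
Constraint 4 (Y != V) on D(Y)={4,5,7} D(V)={1,2,4}: no change => not a revision
Total revisions = 1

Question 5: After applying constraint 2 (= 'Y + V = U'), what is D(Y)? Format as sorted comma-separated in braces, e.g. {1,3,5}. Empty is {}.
Answer: {1,3,4,5,7}

Derivation:
Constraint 1 (U != Y) on D(U)={3,6,8} D(Y)={1,3,4,5,7}: no change
Constraint 2 (Y + V = U) on D(Y)={1,3,4,5,7} D(V)={1,2,3,4,7} D(U)={3,6,8}: no change
So after constraint 2: D(Y) = {1,3,4,5,7}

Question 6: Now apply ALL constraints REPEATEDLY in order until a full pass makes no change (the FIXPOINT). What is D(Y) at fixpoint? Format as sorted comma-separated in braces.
Answer: {}

Derivation:
pass 0 (initial): D(Y)={1,3,4,5,7}
pass 1: U {3,6,8}->{3,6}; V {1,2,3,4,7}->{1,2,4}; Y {1,3,4,5,7}->{4,5,7}
pass 2: U {3,6}->{}; V {1,2,4}->{}; Y {4,5,7}->{}
pass 3: no change
Fixpoint after 3 passes: D(Y) = {}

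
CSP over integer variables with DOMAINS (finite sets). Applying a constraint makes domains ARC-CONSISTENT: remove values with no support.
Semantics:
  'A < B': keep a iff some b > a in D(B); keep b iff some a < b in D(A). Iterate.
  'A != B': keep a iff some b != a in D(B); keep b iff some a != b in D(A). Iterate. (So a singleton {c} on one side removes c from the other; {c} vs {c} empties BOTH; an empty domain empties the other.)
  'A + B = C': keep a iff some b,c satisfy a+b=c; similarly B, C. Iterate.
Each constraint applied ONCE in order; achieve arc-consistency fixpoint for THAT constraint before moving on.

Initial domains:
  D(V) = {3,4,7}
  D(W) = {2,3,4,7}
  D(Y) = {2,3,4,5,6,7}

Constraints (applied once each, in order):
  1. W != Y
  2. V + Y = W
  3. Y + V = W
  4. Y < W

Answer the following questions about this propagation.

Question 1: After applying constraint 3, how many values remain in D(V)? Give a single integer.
Constraint 1 (W != Y) on D(W)={2,3,4,7} D(Y)={2,3,4,5,6,7}: no change
Constraint 2 (V + Y = W) on D(V)={3,4,7} D(Y)={2,3,4,5,6,7} D(W)={2,3,4,7}: V {3,4,7}->{3,4}; Y {2,3,4,5,6,7}->{3,4}; W {2,3,4,7}->{7}
Constraint 3 (Y + V = W) on D(Y)={3,4} D(V)={3,4} D(W)={7}: no change
So after constraint 3: D(V)={3,4}, size = 2

Answer: 2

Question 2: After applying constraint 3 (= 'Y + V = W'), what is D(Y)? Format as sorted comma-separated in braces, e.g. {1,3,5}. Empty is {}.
Constraint 1 (W != Y) on D(W)={2,3,4,7} D(Y)={2,3,4,5,6,7}: no change
Constraint 2 (V + Y = W) on D(V)={3,4,7} D(Y)={2,3,4,5,6,7} D(W)={2,3,4,7}: V {3,4,7}->{3,4}; Y {2,3,4,5,6,7}->{3,4}; W {2,3,4,7}->{7}
Constraint 3 (Y + V = W) on D(Y)={3,4} D(V)={3,4} D(W)={7}: no change
So after constraint 3: D(Y) = {3,4}

Answer: {3,4}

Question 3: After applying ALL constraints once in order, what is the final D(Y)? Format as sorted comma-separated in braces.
Constraint 1 (W != Y) on D(W)={2,3,4,7} D(Y)={2,3,4,5,6,7}: no change
Constraint 2 (V + Y = W) on D(V)={3,4,7} D(Y)={2,3,4,5,6,7} D(W)={2,3,4,7}: V {3,4,7}->{3,4}; Y {2,3,4,5,6,7}->{3,4}; W {2,3,4,7}->{7}
Constraint 3 (Y + V = W) on D(Y)={3,4} D(V)={3,4} D(W)={7}: no change
Constraint 4 (Y < W) on D(Y)={3,4} D(W)={7}: no change
So after all 4 constraints: D(Y) = {3,4}

Answer: {3,4}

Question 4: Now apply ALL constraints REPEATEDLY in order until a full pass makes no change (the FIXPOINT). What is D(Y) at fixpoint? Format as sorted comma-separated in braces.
Answer: {3,4}

Derivation:
pass 0 (initial): D(Y)={2,3,4,5,6,7}
pass 1: V {3,4,7}->{3,4}; W {2,3,4,7}->{7}; Y {2,3,4,5,6,7}->{3,4}
pass 2: no change
Fixpoint after 2 passes: D(Y) = {3,4}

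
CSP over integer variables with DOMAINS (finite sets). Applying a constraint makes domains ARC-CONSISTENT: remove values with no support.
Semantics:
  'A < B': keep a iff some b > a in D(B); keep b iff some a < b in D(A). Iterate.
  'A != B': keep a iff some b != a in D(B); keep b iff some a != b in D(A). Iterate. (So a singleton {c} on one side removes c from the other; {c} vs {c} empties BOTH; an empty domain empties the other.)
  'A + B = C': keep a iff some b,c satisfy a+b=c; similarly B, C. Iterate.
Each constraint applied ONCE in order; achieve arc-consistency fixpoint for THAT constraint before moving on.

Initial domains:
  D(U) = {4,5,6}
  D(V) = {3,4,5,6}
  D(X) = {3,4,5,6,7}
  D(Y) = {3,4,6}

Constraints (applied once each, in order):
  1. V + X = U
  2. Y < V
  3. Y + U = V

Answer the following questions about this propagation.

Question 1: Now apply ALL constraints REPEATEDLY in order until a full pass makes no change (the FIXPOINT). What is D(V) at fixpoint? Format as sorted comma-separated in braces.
pass 0 (initial): D(V)={3,4,5,6}
pass 1: U {4,5,6}->{}; V {3,4,5,6}->{}; X {3,4,5,6,7}->{3}; Y {3,4,6}->{}
pass 2: X {3}->{}
pass 3: no change
Fixpoint after 3 passes: D(V) = {}

Answer: {}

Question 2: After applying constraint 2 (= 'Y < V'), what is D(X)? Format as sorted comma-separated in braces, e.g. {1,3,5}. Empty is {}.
Constraint 1 (V + X = U) on D(V)={3,4,5,6} D(X)={3,4,5,6,7} D(U)={4,5,6}: V {3,4,5,6}->{3}; X {3,4,5,6,7}->{3}; U {4,5,6}->{6}
Constraint 2 (Y < V) on D(Y)={3,4,6} D(V)={3}: Y {3,4,6}->{}; V {3}->{}
So after constraint 2: D(X) = {3}

Answer: {3}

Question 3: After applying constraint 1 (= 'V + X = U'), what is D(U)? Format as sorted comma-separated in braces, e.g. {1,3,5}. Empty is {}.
Constraint 1 (V + X = U) on D(V)={3,4,5,6} D(X)={3,4,5,6,7} D(U)={4,5,6}: V {3,4,5,6}->{3}; X {3,4,5,6,7}->{3}; U {4,5,6}->{6}
So after constraint 1: D(U) = {6}

Answer: {6}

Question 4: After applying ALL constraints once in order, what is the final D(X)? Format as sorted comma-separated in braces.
Answer: {3}

Derivation:
Constraint 1 (V + X = U) on D(V)={3,4,5,6} D(X)={3,4,5,6,7} D(U)={4,5,6}: V {3,4,5,6}->{3}; X {3,4,5,6,7}->{3}; U {4,5,6}->{6}
Constraint 2 (Y < V) on D(Y)={3,4,6} D(V)={3}: Y {3,4,6}->{}; V {3}->{}
Constraint 3 (Y + U = V) on D(Y)={} D(U)={6} D(V)={}: U {6}->{}
So after all 3 constraints: D(X) = {3}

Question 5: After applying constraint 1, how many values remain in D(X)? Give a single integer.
Answer: 1

Derivation:
Constraint 1 (V + X = U) on D(V)={3,4,5,6} D(X)={3,4,5,6,7} D(U)={4,5,6}: V {3,4,5,6}->{3}; X {3,4,5,6,7}->{3}; U {4,5,6}->{6}
So after constraint 1: D(X)={3}, size = 1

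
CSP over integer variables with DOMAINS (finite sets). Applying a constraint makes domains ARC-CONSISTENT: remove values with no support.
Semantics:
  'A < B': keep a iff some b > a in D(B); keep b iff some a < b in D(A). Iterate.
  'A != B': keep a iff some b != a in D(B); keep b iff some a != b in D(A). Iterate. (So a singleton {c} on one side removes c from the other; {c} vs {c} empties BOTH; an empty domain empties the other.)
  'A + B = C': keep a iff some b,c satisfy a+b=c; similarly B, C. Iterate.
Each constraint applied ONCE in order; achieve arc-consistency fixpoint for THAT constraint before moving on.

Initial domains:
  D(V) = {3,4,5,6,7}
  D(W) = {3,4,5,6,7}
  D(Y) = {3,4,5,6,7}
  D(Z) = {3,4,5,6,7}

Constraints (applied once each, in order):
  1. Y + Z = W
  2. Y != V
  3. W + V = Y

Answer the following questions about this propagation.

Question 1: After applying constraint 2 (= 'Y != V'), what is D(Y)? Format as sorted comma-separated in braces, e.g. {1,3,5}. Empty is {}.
Answer: {3,4}

Derivation:
Constraint 1 (Y + Z = W) on D(Y)={3,4,5,6,7} D(Z)={3,4,5,6,7} D(W)={3,4,5,6,7}: Y {3,4,5,6,7}->{3,4}; Z {3,4,5,6,7}->{3,4}; W {3,4,5,6,7}->{6,7}
Constraint 2 (Y != V) on D(Y)={3,4} D(V)={3,4,5,6,7}: no change
So after constraint 2: D(Y) = {3,4}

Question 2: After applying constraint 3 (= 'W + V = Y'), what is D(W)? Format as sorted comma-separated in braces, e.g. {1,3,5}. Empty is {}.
Answer: {}

Derivation:
Constraint 1 (Y + Z = W) on D(Y)={3,4,5,6,7} D(Z)={3,4,5,6,7} D(W)={3,4,5,6,7}: Y {3,4,5,6,7}->{3,4}; Z {3,4,5,6,7}->{3,4}; W {3,4,5,6,7}->{6,7}
Constraint 2 (Y != V) on D(Y)={3,4} D(V)={3,4,5,6,7}: no change
Constraint 3 (W + V = Y) on D(W)={6,7} D(V)={3,4,5,6,7} D(Y)={3,4}: W {6,7}->{}; V {3,4,5,6,7}->{}; Y {3,4}->{}
So after constraint 3: D(W) = {}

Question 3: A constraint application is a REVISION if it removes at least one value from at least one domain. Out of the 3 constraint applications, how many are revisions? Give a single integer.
Constraint 1 (Y + Z = W) on D(Y)={3,4,5,6,7} D(Z)={3,4,5,6,7} D(W)={3,4,5,6,7}: Y {3,4,5,6,7}->{3,4}; Z {3,4,5,6,7}->{3,4}; W {3,4,5,6,7}->{6,7} => REVISION
Constraint 2 (Y != V) on D(Y)={3,4} D(V)={3,4,5,6,7}: no change => not a revision
Constraint 3 (W + V = Y) on D(W)={6,7} D(V)={3,4,5,6,7} D(Y)={3,4}: W {6,7}->{}; V {3,4,5,6,7}->{}; Y {3,4}->{} => REVISION
Total revisions = 2

Answer: 2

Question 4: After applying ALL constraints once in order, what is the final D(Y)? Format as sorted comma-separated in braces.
Answer: {}

Derivation:
Constraint 1 (Y + Z = W) on D(Y)={3,4,5,6,7} D(Z)={3,4,5,6,7} D(W)={3,4,5,6,7}: Y {3,4,5,6,7}->{3,4}; Z {3,4,5,6,7}->{3,4}; W {3,4,5,6,7}->{6,7}
Constraint 2 (Y != V) on D(Y)={3,4} D(V)={3,4,5,6,7}: no change
Constraint 3 (W + V = Y) on D(W)={6,7} D(V)={3,4,5,6,7} D(Y)={3,4}: W {6,7}->{}; V {3,4,5,6,7}->{}; Y {3,4}->{}
So after all 3 constraints: D(Y) = {}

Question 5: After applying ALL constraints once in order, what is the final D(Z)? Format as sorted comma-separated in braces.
Constraint 1 (Y + Z = W) on D(Y)={3,4,5,6,7} D(Z)={3,4,5,6,7} D(W)={3,4,5,6,7}: Y {3,4,5,6,7}->{3,4}; Z {3,4,5,6,7}->{3,4}; W {3,4,5,6,7}->{6,7}
Constraint 2 (Y != V) on D(Y)={3,4} D(V)={3,4,5,6,7}: no change
Constraint 3 (W + V = Y) on D(W)={6,7} D(V)={3,4,5,6,7} D(Y)={3,4}: W {6,7}->{}; V {3,4,5,6,7}->{}; Y {3,4}->{}
So after all 3 constraints: D(Z) = {3,4}

Answer: {3,4}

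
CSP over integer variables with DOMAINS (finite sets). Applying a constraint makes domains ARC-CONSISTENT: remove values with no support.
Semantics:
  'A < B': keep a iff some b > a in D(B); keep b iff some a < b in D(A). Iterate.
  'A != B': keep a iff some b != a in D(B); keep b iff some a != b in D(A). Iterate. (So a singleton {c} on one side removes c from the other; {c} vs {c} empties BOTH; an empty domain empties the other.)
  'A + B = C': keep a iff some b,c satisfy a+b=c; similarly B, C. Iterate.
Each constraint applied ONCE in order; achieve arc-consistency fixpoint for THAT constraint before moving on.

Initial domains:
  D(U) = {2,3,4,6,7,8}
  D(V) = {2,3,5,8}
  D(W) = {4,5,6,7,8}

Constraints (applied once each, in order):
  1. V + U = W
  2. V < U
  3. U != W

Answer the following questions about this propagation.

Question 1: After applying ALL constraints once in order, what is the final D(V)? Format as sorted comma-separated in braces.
Answer: {2,3,5}

Derivation:
Constraint 1 (V + U = W) on D(V)={2,3,5,8} D(U)={2,3,4,6,7,8} D(W)={4,5,6,7,8}: V {2,3,5,8}->{2,3,5}; U {2,3,4,6,7,8}->{2,3,4,6}
Constraint 2 (V < U) on D(V)={2,3,5} D(U)={2,3,4,6}: U {2,3,4,6}->{3,4,6}
Constraint 3 (U != W) on D(U)={3,4,6} D(W)={4,5,6,7,8}: no change
So after all 3 constraints: D(V) = {2,3,5}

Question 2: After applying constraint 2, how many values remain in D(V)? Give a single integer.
Constraint 1 (V + U = W) on D(V)={2,3,5,8} D(U)={2,3,4,6,7,8} D(W)={4,5,6,7,8}: V {2,3,5,8}->{2,3,5}; U {2,3,4,6,7,8}->{2,3,4,6}
Constraint 2 (V < U) on D(V)={2,3,5} D(U)={2,3,4,6}: U {2,3,4,6}->{3,4,6}
So after constraint 2: D(V)={2,3,5}, size = 3

Answer: 3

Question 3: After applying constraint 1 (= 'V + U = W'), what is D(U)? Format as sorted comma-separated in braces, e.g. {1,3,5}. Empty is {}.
Constraint 1 (V + U = W) on D(V)={2,3,5,8} D(U)={2,3,4,6,7,8} D(W)={4,5,6,7,8}: V {2,3,5,8}->{2,3,5}; U {2,3,4,6,7,8}->{2,3,4,6}
So after constraint 1: D(U) = {2,3,4,6}

Answer: {2,3,4,6}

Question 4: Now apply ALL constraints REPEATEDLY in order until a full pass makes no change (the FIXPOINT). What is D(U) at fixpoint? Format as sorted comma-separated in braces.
Answer: {3,4,6}

Derivation:
pass 0 (initial): D(U)={2,3,4,6,7,8}
pass 1: U {2,3,4,6,7,8}->{3,4,6}; V {2,3,5,8}->{2,3,5}
pass 2: W {4,5,6,7,8}->{5,6,7,8}
pass 3: no change
Fixpoint after 3 passes: D(U) = {3,4,6}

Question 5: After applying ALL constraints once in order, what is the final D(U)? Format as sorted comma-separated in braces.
Answer: {3,4,6}

Derivation:
Constraint 1 (V + U = W) on D(V)={2,3,5,8} D(U)={2,3,4,6,7,8} D(W)={4,5,6,7,8}: V {2,3,5,8}->{2,3,5}; U {2,3,4,6,7,8}->{2,3,4,6}
Constraint 2 (V < U) on D(V)={2,3,5} D(U)={2,3,4,6}: U {2,3,4,6}->{3,4,6}
Constraint 3 (U != W) on D(U)={3,4,6} D(W)={4,5,6,7,8}: no change
So after all 3 constraints: D(U) = {3,4,6}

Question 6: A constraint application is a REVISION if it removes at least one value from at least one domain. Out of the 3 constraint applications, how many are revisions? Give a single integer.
Constraint 1 (V + U = W) on D(V)={2,3,5,8} D(U)={2,3,4,6,7,8} D(W)={4,5,6,7,8}: V {2,3,5,8}->{2,3,5}; U {2,3,4,6,7,8}->{2,3,4,6} => REVISION
Constraint 2 (V < U) on D(V)={2,3,5} D(U)={2,3,4,6}: U {2,3,4,6}->{3,4,6} => REVISION
Constraint 3 (U != W) on D(U)={3,4,6} D(W)={4,5,6,7,8}: no change => not a revision
Total revisions = 2

Answer: 2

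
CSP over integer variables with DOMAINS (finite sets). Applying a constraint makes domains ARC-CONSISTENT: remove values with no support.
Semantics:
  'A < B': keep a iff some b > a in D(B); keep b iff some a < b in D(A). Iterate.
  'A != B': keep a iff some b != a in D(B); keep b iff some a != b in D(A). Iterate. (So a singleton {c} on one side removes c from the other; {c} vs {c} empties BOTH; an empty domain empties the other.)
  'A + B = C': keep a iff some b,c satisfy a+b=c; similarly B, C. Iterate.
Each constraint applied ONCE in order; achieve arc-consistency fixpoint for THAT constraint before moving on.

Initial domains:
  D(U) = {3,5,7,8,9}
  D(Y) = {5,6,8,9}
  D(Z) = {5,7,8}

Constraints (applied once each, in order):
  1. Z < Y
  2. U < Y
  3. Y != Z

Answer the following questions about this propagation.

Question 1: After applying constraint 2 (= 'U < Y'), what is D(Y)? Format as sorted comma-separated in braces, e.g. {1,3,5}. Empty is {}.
Answer: {6,8,9}

Derivation:
Constraint 1 (Z < Y) on D(Z)={5,7,8} D(Y)={5,6,8,9}: Y {5,6,8,9}->{6,8,9}
Constraint 2 (U < Y) on D(U)={3,5,7,8,9} D(Y)={6,8,9}: U {3,5,7,8,9}->{3,5,7,8}
So after constraint 2: D(Y) = {6,8,9}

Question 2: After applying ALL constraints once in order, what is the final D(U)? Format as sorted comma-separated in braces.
Constraint 1 (Z < Y) on D(Z)={5,7,8} D(Y)={5,6,8,9}: Y {5,6,8,9}->{6,8,9}
Constraint 2 (U < Y) on D(U)={3,5,7,8,9} D(Y)={6,8,9}: U {3,5,7,8,9}->{3,5,7,8}
Constraint 3 (Y != Z) on D(Y)={6,8,9} D(Z)={5,7,8}: no change
So after all 3 constraints: D(U) = {3,5,7,8}

Answer: {3,5,7,8}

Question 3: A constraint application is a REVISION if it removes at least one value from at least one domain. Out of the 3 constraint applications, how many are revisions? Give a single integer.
Constraint 1 (Z < Y) on D(Z)={5,7,8} D(Y)={5,6,8,9}: Y {5,6,8,9}->{6,8,9} => REVISION
Constraint 2 (U < Y) on D(U)={3,5,7,8,9} D(Y)={6,8,9}: U {3,5,7,8,9}->{3,5,7,8} => REVISION
Constraint 3 (Y != Z) on D(Y)={6,8,9} D(Z)={5,7,8}: no change => not a revision
Total revisions = 2

Answer: 2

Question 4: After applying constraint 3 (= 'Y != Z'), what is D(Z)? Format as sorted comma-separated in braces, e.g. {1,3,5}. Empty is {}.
Constraint 1 (Z < Y) on D(Z)={5,7,8} D(Y)={5,6,8,9}: Y {5,6,8,9}->{6,8,9}
Constraint 2 (U < Y) on D(U)={3,5,7,8,9} D(Y)={6,8,9}: U {3,5,7,8,9}->{3,5,7,8}
Constraint 3 (Y != Z) on D(Y)={6,8,9} D(Z)={5,7,8}: no change
So after constraint 3: D(Z) = {5,7,8}

Answer: {5,7,8}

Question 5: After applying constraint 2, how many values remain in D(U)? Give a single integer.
Answer: 4

Derivation:
Constraint 1 (Z < Y) on D(Z)={5,7,8} D(Y)={5,6,8,9}: Y {5,6,8,9}->{6,8,9}
Constraint 2 (U < Y) on D(U)={3,5,7,8,9} D(Y)={6,8,9}: U {3,5,7,8,9}->{3,5,7,8}
So after constraint 2: D(U)={3,5,7,8}, size = 4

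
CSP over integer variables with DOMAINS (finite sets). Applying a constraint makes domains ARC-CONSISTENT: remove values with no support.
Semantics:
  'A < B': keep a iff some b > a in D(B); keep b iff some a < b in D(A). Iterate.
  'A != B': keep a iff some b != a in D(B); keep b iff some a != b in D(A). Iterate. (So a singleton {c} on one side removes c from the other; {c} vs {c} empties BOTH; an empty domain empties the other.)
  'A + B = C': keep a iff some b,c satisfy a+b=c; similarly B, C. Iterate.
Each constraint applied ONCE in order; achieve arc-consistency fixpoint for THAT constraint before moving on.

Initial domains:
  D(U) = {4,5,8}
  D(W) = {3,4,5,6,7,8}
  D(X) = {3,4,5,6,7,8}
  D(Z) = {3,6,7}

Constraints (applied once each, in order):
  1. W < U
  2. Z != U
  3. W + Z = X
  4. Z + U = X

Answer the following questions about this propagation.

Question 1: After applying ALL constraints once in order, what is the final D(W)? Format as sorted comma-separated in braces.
Constraint 1 (W < U) on D(W)={3,4,5,6,7,8} D(U)={4,5,8}: W {3,4,5,6,7,8}->{3,4,5,6,7}
Constraint 2 (Z != U) on D(Z)={3,6,7} D(U)={4,5,8}: no change
Constraint 3 (W + Z = X) on D(W)={3,4,5,6,7} D(Z)={3,6,7} D(X)={3,4,5,6,7,8}: W {3,4,5,6,7}->{3,4,5}; Z {3,6,7}->{3}; X {3,4,5,6,7,8}->{6,7,8}
Constraint 4 (Z + U = X) on D(Z)={3} D(U)={4,5,8} D(X)={6,7,8}: U {4,5,8}->{4,5}; X {6,7,8}->{7,8}
So after all 4 constraints: D(W) = {3,4,5}

Answer: {3,4,5}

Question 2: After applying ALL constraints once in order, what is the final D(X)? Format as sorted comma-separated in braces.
Answer: {7,8}

Derivation:
Constraint 1 (W < U) on D(W)={3,4,5,6,7,8} D(U)={4,5,8}: W {3,4,5,6,7,8}->{3,4,5,6,7}
Constraint 2 (Z != U) on D(Z)={3,6,7} D(U)={4,5,8}: no change
Constraint 3 (W + Z = X) on D(W)={3,4,5,6,7} D(Z)={3,6,7} D(X)={3,4,5,6,7,8}: W {3,4,5,6,7}->{3,4,5}; Z {3,6,7}->{3}; X {3,4,5,6,7,8}->{6,7,8}
Constraint 4 (Z + U = X) on D(Z)={3} D(U)={4,5,8} D(X)={6,7,8}: U {4,5,8}->{4,5}; X {6,7,8}->{7,8}
So after all 4 constraints: D(X) = {7,8}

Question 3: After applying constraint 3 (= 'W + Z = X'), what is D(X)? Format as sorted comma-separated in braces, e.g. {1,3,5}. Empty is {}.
Constraint 1 (W < U) on D(W)={3,4,5,6,7,8} D(U)={4,5,8}: W {3,4,5,6,7,8}->{3,4,5,6,7}
Constraint 2 (Z != U) on D(Z)={3,6,7} D(U)={4,5,8}: no change
Constraint 3 (W + Z = X) on D(W)={3,4,5,6,7} D(Z)={3,6,7} D(X)={3,4,5,6,7,8}: W {3,4,5,6,7}->{3,4,5}; Z {3,6,7}->{3}; X {3,4,5,6,7,8}->{6,7,8}
So after constraint 3: D(X) = {6,7,8}

Answer: {6,7,8}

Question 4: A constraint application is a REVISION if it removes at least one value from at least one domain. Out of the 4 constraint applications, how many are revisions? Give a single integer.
Answer: 3

Derivation:
Constraint 1 (W < U) on D(W)={3,4,5,6,7,8} D(U)={4,5,8}: W {3,4,5,6,7,8}->{3,4,5,6,7} => REVISION
Constraint 2 (Z != U) on D(Z)={3,6,7} D(U)={4,5,8}: no change => not a revision
Constraint 3 (W + Z = X) on D(W)={3,4,5,6,7} D(Z)={3,6,7} D(X)={3,4,5,6,7,8}: W {3,4,5,6,7}->{3,4,5}; Z {3,6,7}->{3}; X {3,4,5,6,7,8}->{6,7,8} => REVISION
Constraint 4 (Z + U = X) on D(Z)={3} D(U)={4,5,8} D(X)={6,7,8}: U {4,5,8}->{4,5}; X {6,7,8}->{7,8} => REVISION
Total revisions = 3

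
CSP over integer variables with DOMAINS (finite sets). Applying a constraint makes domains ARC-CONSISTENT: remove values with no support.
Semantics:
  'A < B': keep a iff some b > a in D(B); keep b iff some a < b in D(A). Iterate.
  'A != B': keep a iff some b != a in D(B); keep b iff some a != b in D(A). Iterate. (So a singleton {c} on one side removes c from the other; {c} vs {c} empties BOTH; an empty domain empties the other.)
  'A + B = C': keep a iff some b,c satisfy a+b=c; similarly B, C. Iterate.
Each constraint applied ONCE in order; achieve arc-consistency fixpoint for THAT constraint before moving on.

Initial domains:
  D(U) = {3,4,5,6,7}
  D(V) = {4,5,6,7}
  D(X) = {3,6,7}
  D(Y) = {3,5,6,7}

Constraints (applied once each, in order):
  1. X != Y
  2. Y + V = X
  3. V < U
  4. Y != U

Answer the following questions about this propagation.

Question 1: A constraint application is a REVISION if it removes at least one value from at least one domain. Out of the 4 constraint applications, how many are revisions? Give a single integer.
Answer: 2

Derivation:
Constraint 1 (X != Y) on D(X)={3,6,7} D(Y)={3,5,6,7}: no change => not a revision
Constraint 2 (Y + V = X) on D(Y)={3,5,6,7} D(V)={4,5,6,7} D(X)={3,6,7}: Y {3,5,6,7}->{3}; V {4,5,6,7}->{4}; X {3,6,7}->{7} => REVISION
Constraint 3 (V < U) on D(V)={4} D(U)={3,4,5,6,7}: U {3,4,5,6,7}->{5,6,7} => REVISION
Constraint 4 (Y != U) on D(Y)={3} D(U)={5,6,7}: no change => not a revision
Total revisions = 2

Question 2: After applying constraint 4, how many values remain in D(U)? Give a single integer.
Answer: 3

Derivation:
Constraint 1 (X != Y) on D(X)={3,6,7} D(Y)={3,5,6,7}: no change
Constraint 2 (Y + V = X) on D(Y)={3,5,6,7} D(V)={4,5,6,7} D(X)={3,6,7}: Y {3,5,6,7}->{3}; V {4,5,6,7}->{4}; X {3,6,7}->{7}
Constraint 3 (V < U) on D(V)={4} D(U)={3,4,5,6,7}: U {3,4,5,6,7}->{5,6,7}
Constraint 4 (Y != U) on D(Y)={3} D(U)={5,6,7}: no change
So after constraint 4: D(U)={5,6,7}, size = 3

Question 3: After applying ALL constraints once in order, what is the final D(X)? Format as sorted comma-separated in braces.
Answer: {7}

Derivation:
Constraint 1 (X != Y) on D(X)={3,6,7} D(Y)={3,5,6,7}: no change
Constraint 2 (Y + V = X) on D(Y)={3,5,6,7} D(V)={4,5,6,7} D(X)={3,6,7}: Y {3,5,6,7}->{3}; V {4,5,6,7}->{4}; X {3,6,7}->{7}
Constraint 3 (V < U) on D(V)={4} D(U)={3,4,5,6,7}: U {3,4,5,6,7}->{5,6,7}
Constraint 4 (Y != U) on D(Y)={3} D(U)={5,6,7}: no change
So after all 4 constraints: D(X) = {7}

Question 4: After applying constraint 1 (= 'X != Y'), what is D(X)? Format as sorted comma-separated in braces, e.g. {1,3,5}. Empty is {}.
Constraint 1 (X != Y) on D(X)={3,6,7} D(Y)={3,5,6,7}: no change
So after constraint 1: D(X) = {3,6,7}

Answer: {3,6,7}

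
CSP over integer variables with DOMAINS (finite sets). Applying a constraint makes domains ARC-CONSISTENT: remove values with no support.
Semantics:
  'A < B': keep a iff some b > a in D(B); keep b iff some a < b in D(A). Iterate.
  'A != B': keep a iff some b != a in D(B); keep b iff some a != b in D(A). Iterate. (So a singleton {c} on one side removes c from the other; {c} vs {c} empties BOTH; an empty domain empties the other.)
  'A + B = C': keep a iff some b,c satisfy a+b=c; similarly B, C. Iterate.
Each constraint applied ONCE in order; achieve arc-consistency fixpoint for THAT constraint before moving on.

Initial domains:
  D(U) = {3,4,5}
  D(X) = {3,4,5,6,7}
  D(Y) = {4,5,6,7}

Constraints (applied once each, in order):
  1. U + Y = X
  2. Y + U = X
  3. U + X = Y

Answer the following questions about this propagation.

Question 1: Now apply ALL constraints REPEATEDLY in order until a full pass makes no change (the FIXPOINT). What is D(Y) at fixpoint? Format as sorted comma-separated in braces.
pass 0 (initial): D(Y)={4,5,6,7}
pass 1: U {3,4,5}->{}; X {3,4,5,6,7}->{}; Y {4,5,6,7}->{}
pass 2: no change
Fixpoint after 2 passes: D(Y) = {}

Answer: {}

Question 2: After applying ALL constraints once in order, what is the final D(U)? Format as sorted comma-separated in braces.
Answer: {}

Derivation:
Constraint 1 (U + Y = X) on D(U)={3,4,5} D(Y)={4,5,6,7} D(X)={3,4,5,6,7}: U {3,4,5}->{3}; Y {4,5,6,7}->{4}; X {3,4,5,6,7}->{7}
Constraint 2 (Y + U = X) on D(Y)={4} D(U)={3} D(X)={7}: no change
Constraint 3 (U + X = Y) on D(U)={3} D(X)={7} D(Y)={4}: U {3}->{}; X {7}->{}; Y {4}->{}
So after all 3 constraints: D(U) = {}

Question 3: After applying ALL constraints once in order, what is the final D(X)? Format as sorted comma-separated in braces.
Constraint 1 (U + Y = X) on D(U)={3,4,5} D(Y)={4,5,6,7} D(X)={3,4,5,6,7}: U {3,4,5}->{3}; Y {4,5,6,7}->{4}; X {3,4,5,6,7}->{7}
Constraint 2 (Y + U = X) on D(Y)={4} D(U)={3} D(X)={7}: no change
Constraint 3 (U + X = Y) on D(U)={3} D(X)={7} D(Y)={4}: U {3}->{}; X {7}->{}; Y {4}->{}
So after all 3 constraints: D(X) = {}

Answer: {}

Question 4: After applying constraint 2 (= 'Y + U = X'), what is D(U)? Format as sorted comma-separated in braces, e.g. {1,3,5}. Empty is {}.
Constraint 1 (U + Y = X) on D(U)={3,4,5} D(Y)={4,5,6,7} D(X)={3,4,5,6,7}: U {3,4,5}->{3}; Y {4,5,6,7}->{4}; X {3,4,5,6,7}->{7}
Constraint 2 (Y + U = X) on D(Y)={4} D(U)={3} D(X)={7}: no change
So after constraint 2: D(U) = {3}

Answer: {3}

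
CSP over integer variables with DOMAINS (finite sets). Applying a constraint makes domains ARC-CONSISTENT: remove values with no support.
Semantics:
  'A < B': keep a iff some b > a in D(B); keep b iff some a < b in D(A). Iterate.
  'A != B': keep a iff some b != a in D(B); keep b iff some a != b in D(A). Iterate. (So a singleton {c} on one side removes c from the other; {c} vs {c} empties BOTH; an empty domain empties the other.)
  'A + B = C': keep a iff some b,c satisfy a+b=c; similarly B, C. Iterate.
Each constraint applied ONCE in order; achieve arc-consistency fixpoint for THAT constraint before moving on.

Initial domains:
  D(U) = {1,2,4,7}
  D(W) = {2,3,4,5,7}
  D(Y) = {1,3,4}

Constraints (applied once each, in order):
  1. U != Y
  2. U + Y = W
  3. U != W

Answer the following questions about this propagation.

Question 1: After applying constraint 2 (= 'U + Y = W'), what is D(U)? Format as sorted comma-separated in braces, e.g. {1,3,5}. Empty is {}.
Constraint 1 (U != Y) on D(U)={1,2,4,7} D(Y)={1,3,4}: no change
Constraint 2 (U + Y = W) on D(U)={1,2,4,7} D(Y)={1,3,4} D(W)={2,3,4,5,7}: U {1,2,4,7}->{1,2,4}
So after constraint 2: D(U) = {1,2,4}

Answer: {1,2,4}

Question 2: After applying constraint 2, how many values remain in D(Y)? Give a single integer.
Constraint 1 (U != Y) on D(U)={1,2,4,7} D(Y)={1,3,4}: no change
Constraint 2 (U + Y = W) on D(U)={1,2,4,7} D(Y)={1,3,4} D(W)={2,3,4,5,7}: U {1,2,4,7}->{1,2,4}
So after constraint 2: D(Y)={1,3,4}, size = 3

Answer: 3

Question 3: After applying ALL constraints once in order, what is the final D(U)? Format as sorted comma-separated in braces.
Constraint 1 (U != Y) on D(U)={1,2,4,7} D(Y)={1,3,4}: no change
Constraint 2 (U + Y = W) on D(U)={1,2,4,7} D(Y)={1,3,4} D(W)={2,3,4,5,7}: U {1,2,4,7}->{1,2,4}
Constraint 3 (U != W) on D(U)={1,2,4} D(W)={2,3,4,5,7}: no change
So after all 3 constraints: D(U) = {1,2,4}

Answer: {1,2,4}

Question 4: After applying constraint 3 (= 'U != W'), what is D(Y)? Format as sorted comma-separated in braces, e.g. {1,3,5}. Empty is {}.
Constraint 1 (U != Y) on D(U)={1,2,4,7} D(Y)={1,3,4}: no change
Constraint 2 (U + Y = W) on D(U)={1,2,4,7} D(Y)={1,3,4} D(W)={2,3,4,5,7}: U {1,2,4,7}->{1,2,4}
Constraint 3 (U != W) on D(U)={1,2,4} D(W)={2,3,4,5,7}: no change
So after constraint 3: D(Y) = {1,3,4}

Answer: {1,3,4}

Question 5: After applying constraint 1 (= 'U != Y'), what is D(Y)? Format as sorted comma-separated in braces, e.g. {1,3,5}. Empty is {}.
Constraint 1 (U != Y) on D(U)={1,2,4,7} D(Y)={1,3,4}: no change
So after constraint 1: D(Y) = {1,3,4}

Answer: {1,3,4}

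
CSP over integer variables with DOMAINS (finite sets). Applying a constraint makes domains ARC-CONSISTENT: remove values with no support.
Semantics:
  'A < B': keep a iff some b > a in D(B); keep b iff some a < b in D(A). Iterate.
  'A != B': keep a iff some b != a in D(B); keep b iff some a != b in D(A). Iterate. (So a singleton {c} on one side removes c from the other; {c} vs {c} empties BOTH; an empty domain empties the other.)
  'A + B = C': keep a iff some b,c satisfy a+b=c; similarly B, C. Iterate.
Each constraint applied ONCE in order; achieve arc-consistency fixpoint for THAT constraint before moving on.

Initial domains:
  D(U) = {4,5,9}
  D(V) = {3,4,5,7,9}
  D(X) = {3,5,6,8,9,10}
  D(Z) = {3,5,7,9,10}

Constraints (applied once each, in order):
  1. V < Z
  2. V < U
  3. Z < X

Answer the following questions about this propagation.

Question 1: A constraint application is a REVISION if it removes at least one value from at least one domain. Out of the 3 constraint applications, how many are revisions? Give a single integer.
Constraint 1 (V < Z) on D(V)={3,4,5,7,9} D(Z)={3,5,7,9,10}: Z {3,5,7,9,10}->{5,7,9,10} => REVISION
Constraint 2 (V < U) on D(V)={3,4,5,7,9} D(U)={4,5,9}: V {3,4,5,7,9}->{3,4,5,7} => REVISION
Constraint 3 (Z < X) on D(Z)={5,7,9,10} D(X)={3,5,6,8,9,10}: Z {5,7,9,10}->{5,7,9}; X {3,5,6,8,9,10}->{6,8,9,10} => REVISION
Total revisions = 3

Answer: 3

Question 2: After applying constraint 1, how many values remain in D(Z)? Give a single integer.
Constraint 1 (V < Z) on D(V)={3,4,5,7,9} D(Z)={3,5,7,9,10}: Z {3,5,7,9,10}->{5,7,9,10}
So after constraint 1: D(Z)={5,7,9,10}, size = 4

Answer: 4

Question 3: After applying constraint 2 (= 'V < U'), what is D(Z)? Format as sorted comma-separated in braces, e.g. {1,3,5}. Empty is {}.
Constraint 1 (V < Z) on D(V)={3,4,5,7,9} D(Z)={3,5,7,9,10}: Z {3,5,7,9,10}->{5,7,9,10}
Constraint 2 (V < U) on D(V)={3,4,5,7,9} D(U)={4,5,9}: V {3,4,5,7,9}->{3,4,5,7}
So after constraint 2: D(Z) = {5,7,9,10}

Answer: {5,7,9,10}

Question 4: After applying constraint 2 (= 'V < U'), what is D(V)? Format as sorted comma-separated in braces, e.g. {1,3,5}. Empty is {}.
Answer: {3,4,5,7}

Derivation:
Constraint 1 (V < Z) on D(V)={3,4,5,7,9} D(Z)={3,5,7,9,10}: Z {3,5,7,9,10}->{5,7,9,10}
Constraint 2 (V < U) on D(V)={3,4,5,7,9} D(U)={4,5,9}: V {3,4,5,7,9}->{3,4,5,7}
So after constraint 2: D(V) = {3,4,5,7}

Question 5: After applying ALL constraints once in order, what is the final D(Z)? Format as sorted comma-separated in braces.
Answer: {5,7,9}

Derivation:
Constraint 1 (V < Z) on D(V)={3,4,5,7,9} D(Z)={3,5,7,9,10}: Z {3,5,7,9,10}->{5,7,9,10}
Constraint 2 (V < U) on D(V)={3,4,5,7,9} D(U)={4,5,9}: V {3,4,5,7,9}->{3,4,5,7}
Constraint 3 (Z < X) on D(Z)={5,7,9,10} D(X)={3,5,6,8,9,10}: Z {5,7,9,10}->{5,7,9}; X {3,5,6,8,9,10}->{6,8,9,10}
So after all 3 constraints: D(Z) = {5,7,9}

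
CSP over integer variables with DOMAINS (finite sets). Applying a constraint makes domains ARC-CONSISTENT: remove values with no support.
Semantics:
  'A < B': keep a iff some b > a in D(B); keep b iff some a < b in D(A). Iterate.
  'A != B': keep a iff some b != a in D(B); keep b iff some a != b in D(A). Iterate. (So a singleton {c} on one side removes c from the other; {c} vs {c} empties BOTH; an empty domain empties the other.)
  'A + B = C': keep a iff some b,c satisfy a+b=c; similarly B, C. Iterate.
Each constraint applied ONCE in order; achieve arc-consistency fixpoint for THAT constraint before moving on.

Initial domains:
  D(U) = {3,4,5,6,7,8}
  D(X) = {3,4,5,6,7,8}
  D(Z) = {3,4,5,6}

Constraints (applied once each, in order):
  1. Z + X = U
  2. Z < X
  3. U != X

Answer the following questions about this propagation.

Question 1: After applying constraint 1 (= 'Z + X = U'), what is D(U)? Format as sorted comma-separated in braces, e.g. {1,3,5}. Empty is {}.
Constraint 1 (Z + X = U) on D(Z)={3,4,5,6} D(X)={3,4,5,6,7,8} D(U)={3,4,5,6,7,8}: Z {3,4,5,6}->{3,4,5}; X {3,4,5,6,7,8}->{3,4,5}; U {3,4,5,6,7,8}->{6,7,8}
So after constraint 1: D(U) = {6,7,8}

Answer: {6,7,8}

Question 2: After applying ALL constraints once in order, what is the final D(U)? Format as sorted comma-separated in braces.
Constraint 1 (Z + X = U) on D(Z)={3,4,5,6} D(X)={3,4,5,6,7,8} D(U)={3,4,5,6,7,8}: Z {3,4,5,6}->{3,4,5}; X {3,4,5,6,7,8}->{3,4,5}; U {3,4,5,6,7,8}->{6,7,8}
Constraint 2 (Z < X) on D(Z)={3,4,5} D(X)={3,4,5}: Z {3,4,5}->{3,4}; X {3,4,5}->{4,5}
Constraint 3 (U != X) on D(U)={6,7,8} D(X)={4,5}: no change
So after all 3 constraints: D(U) = {6,7,8}

Answer: {6,7,8}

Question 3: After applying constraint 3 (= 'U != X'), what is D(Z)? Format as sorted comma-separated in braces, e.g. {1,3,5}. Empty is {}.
Constraint 1 (Z + X = U) on D(Z)={3,4,5,6} D(X)={3,4,5,6,7,8} D(U)={3,4,5,6,7,8}: Z {3,4,5,6}->{3,4,5}; X {3,4,5,6,7,8}->{3,4,5}; U {3,4,5,6,7,8}->{6,7,8}
Constraint 2 (Z < X) on D(Z)={3,4,5} D(X)={3,4,5}: Z {3,4,5}->{3,4}; X {3,4,5}->{4,5}
Constraint 3 (U != X) on D(U)={6,7,8} D(X)={4,5}: no change
So after constraint 3: D(Z) = {3,4}

Answer: {3,4}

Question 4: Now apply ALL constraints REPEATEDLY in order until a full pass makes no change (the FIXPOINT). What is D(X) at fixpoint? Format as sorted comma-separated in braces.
pass 0 (initial): D(X)={3,4,5,6,7,8}
pass 1: U {3,4,5,6,7,8}->{6,7,8}; X {3,4,5,6,7,8}->{4,5}; Z {3,4,5,6}->{3,4}
pass 2: U {6,7,8}->{7,8}
pass 3: no change
Fixpoint after 3 passes: D(X) = {4,5}

Answer: {4,5}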